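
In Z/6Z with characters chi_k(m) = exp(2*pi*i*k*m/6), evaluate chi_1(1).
chi_1(1) = zeta_6^1 = exp(I*pi/3)

Justification: chi_1(1) = zeta_6^(1*1) = zeta_6^1. Since zeta_6^6 = 1, this equals zeta_6^1 = exp(2*pi*i*1/6) = exp(I*pi/3).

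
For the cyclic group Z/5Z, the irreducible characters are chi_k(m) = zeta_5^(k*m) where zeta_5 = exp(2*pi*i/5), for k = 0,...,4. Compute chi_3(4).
chi_3(4) = zeta_5^12 = exp(4*I*pi/5)

Proof sketch: chi_3(4) = zeta_5^(3*4) = zeta_5^12. Since zeta_5^5 = 1, this equals zeta_5^2 = exp(2*pi*i*2/5) = exp(4*I*pi/5).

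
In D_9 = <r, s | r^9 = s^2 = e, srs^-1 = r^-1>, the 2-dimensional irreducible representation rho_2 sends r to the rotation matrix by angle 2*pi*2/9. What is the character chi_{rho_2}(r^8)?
chi_{rho_2}(r^8) = 2*cos(2*pi*2*8/9) = 2*cos(4*pi/9)

Proof sketch: rho_2(r^8) is rotation by angle 2*pi*2*8/9, whose trace is 2*cos(2*pi*2*8/9) = 2*cos(4*pi/9).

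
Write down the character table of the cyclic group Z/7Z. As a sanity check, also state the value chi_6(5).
Character table of Z/7Z (irreps indexed chi_0,...,chi_6 with chi_k(m) = zeta_7^(k*m), zeta_7 = exp(2*pi*i/7)):
  irrep \ class  {0} (size 1)  {1} (size 1)    {2} (size 1)    {3} (size 1)    {4} (size 1)    {5} (size 1)    {6} (size 1)  
  chi_0          1             1               1               1               1               1               1             
  chi_1          1             exp(2*I*pi/7)   exp(4*I*pi/7)   exp(6*I*pi/7)   exp(-6*I*pi/7)  exp(-4*I*pi/7)  exp(-2*I*pi/7)
  chi_2          1             exp(4*I*pi/7)   exp(-6*I*pi/7)  exp(-2*I*pi/7)  exp(2*I*pi/7)   exp(6*I*pi/7)   exp(-4*I*pi/7)
  chi_3          1             exp(6*I*pi/7)   exp(-2*I*pi/7)  exp(4*I*pi/7)   exp(-4*I*pi/7)  exp(2*I*pi/7)   exp(-6*I*pi/7)
  chi_4          1             exp(-6*I*pi/7)  exp(2*I*pi/7)   exp(-4*I*pi/7)  exp(4*I*pi/7)   exp(-2*I*pi/7)  exp(6*I*pi/7) 
  chi_5          1             exp(-4*I*pi/7)  exp(6*I*pi/7)   exp(2*I*pi/7)   exp(-2*I*pi/7)  exp(-6*I*pi/7)  exp(4*I*pi/7) 
  chi_6          1             exp(-2*I*pi/7)  exp(-4*I*pi/7)  exp(-6*I*pi/7)  exp(6*I*pi/7)   exp(4*I*pi/7)   exp(2*I*pi/7) 

Spot check: chi_6(5) = zeta_7^(6*5) = zeta_7^30 = exp(4*I*pi/7).

Working: Z/7Z is abelian, so all 7 irreducible complex representations are 1-dimensional. They are given by chi_k(m) = zeta_7^(k*m) for k = 0,...,6. Row orthogonality: sum_m chi_k(m) conj(chi_l(m)) = 7 * [k = l].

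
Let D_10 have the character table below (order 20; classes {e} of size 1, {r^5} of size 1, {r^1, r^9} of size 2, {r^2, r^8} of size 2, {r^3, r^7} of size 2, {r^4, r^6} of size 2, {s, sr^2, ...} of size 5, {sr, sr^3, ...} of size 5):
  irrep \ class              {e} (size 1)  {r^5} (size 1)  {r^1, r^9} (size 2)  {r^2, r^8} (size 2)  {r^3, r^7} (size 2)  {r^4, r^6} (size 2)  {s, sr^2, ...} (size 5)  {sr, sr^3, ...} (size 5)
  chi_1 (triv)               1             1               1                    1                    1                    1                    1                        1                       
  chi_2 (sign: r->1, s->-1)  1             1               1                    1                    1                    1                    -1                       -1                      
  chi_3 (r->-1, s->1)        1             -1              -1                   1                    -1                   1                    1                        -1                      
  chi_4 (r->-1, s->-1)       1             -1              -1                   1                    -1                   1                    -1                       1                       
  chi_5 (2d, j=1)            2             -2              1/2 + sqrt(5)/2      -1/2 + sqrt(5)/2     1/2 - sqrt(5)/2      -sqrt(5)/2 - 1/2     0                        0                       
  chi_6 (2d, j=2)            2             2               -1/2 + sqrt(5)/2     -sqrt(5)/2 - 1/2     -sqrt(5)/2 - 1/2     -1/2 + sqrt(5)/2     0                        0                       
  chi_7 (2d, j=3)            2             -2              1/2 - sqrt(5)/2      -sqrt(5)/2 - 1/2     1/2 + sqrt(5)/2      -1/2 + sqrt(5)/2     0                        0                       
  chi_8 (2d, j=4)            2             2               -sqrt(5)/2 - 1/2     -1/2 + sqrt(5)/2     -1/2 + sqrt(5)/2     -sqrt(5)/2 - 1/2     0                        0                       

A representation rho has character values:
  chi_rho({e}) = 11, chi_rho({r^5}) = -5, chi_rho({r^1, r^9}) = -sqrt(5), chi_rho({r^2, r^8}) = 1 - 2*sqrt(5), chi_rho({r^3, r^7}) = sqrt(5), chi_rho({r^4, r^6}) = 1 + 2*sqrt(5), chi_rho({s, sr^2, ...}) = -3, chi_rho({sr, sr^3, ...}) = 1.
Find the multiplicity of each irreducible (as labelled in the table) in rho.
Multiplicities: chi_1: 0, chi_2: 1, chi_3: 0, chi_4: 2, chi_5: 0, chi_6: 1, chi_7: 3, chi_8: 0.

Argument: Use <chi_rho, chi> = (1/|G|) sum_C |C| * chi_rho(C) * conj(chi(C)) with |G| = 20 for each irreducible chi in the table:
  <chi_rho, chi_1> = (1/20)[1*(11)*conj(1) + 1*(-5)*conj(1) + 2*(-sqrt(5))*conj(1) + 2*(1 - 2*sqrt(5))*conj(1) + 2*(sqrt(5))*conj(1) + 2*(1 + 2*sqrt(5))*conj(1) + 5*(-3)*conj(1) + 5*(1)*conj(1)]
      = (1/20)[(11) + (-5) + (-2*sqrt(5)) + (2 - 4*sqrt(5)) + (2*sqrt(5)) + (2 + 4*sqrt(5)) + (-15) + (5)] = 0/20 = 0
  <chi_rho, chi_2> = (1/20)[1*(11)*conj(1) + 1*(-5)*conj(1) + 2*(-sqrt(5))*conj(1) + 2*(1 - 2*sqrt(5))*conj(1) + 2*(sqrt(5))*conj(1) + 2*(1 + 2*sqrt(5))*conj(1) + 5*(-3)*conj(-1) + 5*(1)*conj(-1)]
      = (1/20)[(11) + (-5) + (-2*sqrt(5)) + (2 - 4*sqrt(5)) + (2*sqrt(5)) + (2 + 4*sqrt(5)) + (15) + (-5)] = 20/20 = 1
  <chi_rho, chi_3> = (1/20)[1*(11)*conj(1) + 1*(-5)*conj(-1) + 2*(-sqrt(5))*conj(-1) + 2*(1 - 2*sqrt(5))*conj(1) + 2*(sqrt(5))*conj(-1) + 2*(1 + 2*sqrt(5))*conj(1) + 5*(-3)*conj(1) + 5*(1)*conj(-1)]
      = (1/20)[(11) + (5) + (2*sqrt(5)) + (2 - 4*sqrt(5)) + (-2*sqrt(5)) + (2 + 4*sqrt(5)) + (-15) + (-5)] = 0/20 = 0
  <chi_rho, chi_4> = (1/20)[1*(11)*conj(1) + 1*(-5)*conj(-1) + 2*(-sqrt(5))*conj(-1) + 2*(1 - 2*sqrt(5))*conj(1) + 2*(sqrt(5))*conj(-1) + 2*(1 + 2*sqrt(5))*conj(1) + 5*(-3)*conj(-1) + 5*(1)*conj(1)]
      = (1/20)[(11) + (5) + (2*sqrt(5)) + (2 - 4*sqrt(5)) + (-2*sqrt(5)) + (2 + 4*sqrt(5)) + (15) + (5)] = 40/20 = 2
  <chi_rho, chi_5> = (1/20)[1*(11)*conj(2) + 1*(-5)*conj(-2) + 2*(-sqrt(5))*conj(1/2 + sqrt(5)/2) + 2*(1 - 2*sqrt(5))*conj(-1/2 + sqrt(5)/2) + 2*(sqrt(5))*conj(1/2 - sqrt(5)/2) + 2*(1 + 2*sqrt(5))*conj(-sqrt(5)/2 - 1/2) + 5*(-3)*conj(0) + 5*(1)*conj(0)]
      = (1/20)[(22) + (10) + (-5 - sqrt(5)) + (-11 + 3*sqrt(5)) + (-5 + sqrt(5)) + (-11 - 3*sqrt(5)) + (0) + (0)] = 0/20 = 0
  <chi_rho, chi_6> = (1/20)[1*(11)*conj(2) + 1*(-5)*conj(2) + 2*(-sqrt(5))*conj(-1/2 + sqrt(5)/2) + 2*(1 - 2*sqrt(5))*conj(-sqrt(5)/2 - 1/2) + 2*(sqrt(5))*conj(-sqrt(5)/2 - 1/2) + 2*(1 + 2*sqrt(5))*conj(-1/2 + sqrt(5)/2) + 5*(-3)*conj(0) + 5*(1)*conj(0)]
      = (1/20)[(22) + (-10) + (-5 + sqrt(5)) + (sqrt(5) + 9) + (-5 - sqrt(5)) + (9 - sqrt(5)) + (0) + (0)] = 20/20 = 1
  <chi_rho, chi_7> = (1/20)[1*(11)*conj(2) + 1*(-5)*conj(-2) + 2*(-sqrt(5))*conj(1/2 - sqrt(5)/2) + 2*(1 - 2*sqrt(5))*conj(-sqrt(5)/2 - 1/2) + 2*(sqrt(5))*conj(1/2 + sqrt(5)/2) + 2*(1 + 2*sqrt(5))*conj(-1/2 + sqrt(5)/2) + 5*(-3)*conj(0) + 5*(1)*conj(0)]
      = (1/20)[(22) + (10) + (5 - sqrt(5)) + (sqrt(5) + 9) + (sqrt(5) + 5) + (9 - sqrt(5)) + (0) + (0)] = 60/20 = 3
  <chi_rho, chi_8> = (1/20)[1*(11)*conj(2) + 1*(-5)*conj(2) + 2*(-sqrt(5))*conj(-sqrt(5)/2 - 1/2) + 2*(1 - 2*sqrt(5))*conj(-1/2 + sqrt(5)/2) + 2*(sqrt(5))*conj(-1/2 + sqrt(5)/2) + 2*(1 + 2*sqrt(5))*conj(-sqrt(5)/2 - 1/2) + 5*(-3)*conj(0) + 5*(1)*conj(0)]
      = (1/20)[(22) + (-10) + (sqrt(5) + 5) + (-11 + 3*sqrt(5)) + (5 - sqrt(5)) + (-11 - 3*sqrt(5)) + (0) + (0)] = 0/20 = 0
Dimension check: dim(rho) = sum (mult * dim) = 0*1 + 1*1 + 0*1 + 2*1 + 0*2 + 1*2 + 3*2 + 0*2 = 11 = chi_rho(e) = 11.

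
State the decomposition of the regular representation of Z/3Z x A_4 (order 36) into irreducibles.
Each irreducible V_i of dimension d_i appears with multiplicity d_i, i.e. rho_reg = (direct sum over all irreducibles V_i) d_i V_i. The irreducible dimensions for Z/3Z x A_4 are 1, 1, 1, 1, 1, 1, 1, 1, 1, 3, 3, 3: 9 irreducibles of dimension 1, each with multiplicity 1; 3 irreducibles of dimension 3, each with multiplicity 3. Total dimension 9*1*1 + 3*3*3 = 36 = |G|.

Explanation: General theorem: in the regular representation of a finite group G, each irreducible appears with multiplicity equal to its dimension. Check: dim(rho_reg) = sum d_i^2 = 1 + 1 + 1 + 1 + 1 + 1 + 1 + 1 + 1 + 9 + 9 + 9 = 36 = |G|.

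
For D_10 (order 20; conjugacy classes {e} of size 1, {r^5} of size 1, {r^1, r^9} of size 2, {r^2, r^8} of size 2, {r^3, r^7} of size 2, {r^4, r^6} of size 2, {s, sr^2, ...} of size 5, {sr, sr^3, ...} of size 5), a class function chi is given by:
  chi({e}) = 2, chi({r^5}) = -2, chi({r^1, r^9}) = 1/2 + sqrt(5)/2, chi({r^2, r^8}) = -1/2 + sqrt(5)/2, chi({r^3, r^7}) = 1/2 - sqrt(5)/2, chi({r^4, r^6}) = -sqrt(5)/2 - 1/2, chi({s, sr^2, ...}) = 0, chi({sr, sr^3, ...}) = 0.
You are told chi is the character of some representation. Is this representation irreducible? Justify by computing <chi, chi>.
Irreducible: <chi, chi> = 1.

Details: <chi, chi> = (1/|G|) sum_C |C| * |chi(C)|^2 = (1/20)[1*|2|^2 + 1*|-2|^2 + 2*|1/2 + sqrt(5)/2|^2 + 2*|-1/2 + sqrt(5)/2|^2 + 2*|1/2 - sqrt(5)/2|^2 + 2*|-sqrt(5)/2 - 1/2|^2 + 5*|0|^2 + 5*|0|^2]
  = (1/20)[(4) + (4) + (sqrt(5) + 3) + (3 - sqrt(5)) + (3 - sqrt(5)) + (sqrt(5) + 3) + (0) + (0)] = 20/20 = 1.
A character is irreducible iff <chi, chi> = 1, so this representation is irreducible.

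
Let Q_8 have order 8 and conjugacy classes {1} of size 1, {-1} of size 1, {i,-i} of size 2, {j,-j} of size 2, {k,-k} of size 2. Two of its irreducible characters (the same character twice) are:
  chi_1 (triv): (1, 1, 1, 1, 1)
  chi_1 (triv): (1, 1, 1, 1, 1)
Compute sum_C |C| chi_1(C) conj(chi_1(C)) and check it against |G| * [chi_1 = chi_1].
Sum = 8 = |G| = 8; so <chi_1, chi_1> = 1 (norm-1 confirms irreducibility).

Details: Compute term by term over conjugacy classes (|C| * chi_1(C) * conj(chi_1(C))):
  1*(1)*conj(1) + 1*(1)*conj(1) + 2*(1)*conj(1) + 2*(1)*conj(1) + 2*(1)*conj(1)
  = (1) + (1) + (2) + (2) + (2)
  = 8.
Dividing by |G| = 8 gives 8/8 = 1, matching the row-orthogonality relation <chi_1, chi_1> = [chi_1 = chi_1].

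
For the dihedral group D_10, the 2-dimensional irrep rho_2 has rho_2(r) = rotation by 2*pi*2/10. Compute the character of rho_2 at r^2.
chi_{rho_2}(r^2) = 2*cos(2*pi*2*2/10) = -sqrt(5)/2 - 1/2

Justification: rho_2(r^2) is rotation by angle 2*pi*2*2/10, whose trace is 2*cos(2*pi*2*2/10) = -sqrt(5)/2 - 1/2.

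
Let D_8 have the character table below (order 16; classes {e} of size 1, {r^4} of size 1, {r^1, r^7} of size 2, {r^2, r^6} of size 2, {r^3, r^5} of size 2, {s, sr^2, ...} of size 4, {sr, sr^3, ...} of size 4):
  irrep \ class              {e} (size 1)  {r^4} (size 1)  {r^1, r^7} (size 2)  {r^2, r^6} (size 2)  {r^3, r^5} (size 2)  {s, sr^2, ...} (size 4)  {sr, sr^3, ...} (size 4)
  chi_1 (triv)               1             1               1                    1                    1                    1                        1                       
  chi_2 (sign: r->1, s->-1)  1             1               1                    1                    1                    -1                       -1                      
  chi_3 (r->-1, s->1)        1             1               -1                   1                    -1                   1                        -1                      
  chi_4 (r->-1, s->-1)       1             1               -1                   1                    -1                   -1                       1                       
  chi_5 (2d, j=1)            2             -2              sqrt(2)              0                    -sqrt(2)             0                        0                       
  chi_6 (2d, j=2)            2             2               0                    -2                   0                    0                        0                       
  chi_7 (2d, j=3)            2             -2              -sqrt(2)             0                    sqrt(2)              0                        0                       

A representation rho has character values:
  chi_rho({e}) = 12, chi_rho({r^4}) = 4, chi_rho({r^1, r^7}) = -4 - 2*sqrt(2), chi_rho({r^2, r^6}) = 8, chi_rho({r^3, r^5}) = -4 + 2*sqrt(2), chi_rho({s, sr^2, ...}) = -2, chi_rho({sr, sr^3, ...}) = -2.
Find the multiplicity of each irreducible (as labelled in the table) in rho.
Multiplicities: chi_1: 0, chi_2: 2, chi_3: 3, chi_4: 3, chi_5: 0, chi_6: 0, chi_7: 2.

Working: Use <chi_rho, chi> = (1/|G|) sum_C |C| * chi_rho(C) * conj(chi(C)) with |G| = 16 for each irreducible chi in the table:
  <chi_rho, chi_1> = (1/16)[1*(12)*conj(1) + 1*(4)*conj(1) + 2*(-4 - 2*sqrt(2))*conj(1) + 2*(8)*conj(1) + 2*(-4 + 2*sqrt(2))*conj(1) + 4*(-2)*conj(1) + 4*(-2)*conj(1)]
      = (1/16)[(12) + (4) + (-8 - 4*sqrt(2)) + (16) + (-8 + 4*sqrt(2)) + (-8) + (-8)] = 0/16 = 0
  <chi_rho, chi_2> = (1/16)[1*(12)*conj(1) + 1*(4)*conj(1) + 2*(-4 - 2*sqrt(2))*conj(1) + 2*(8)*conj(1) + 2*(-4 + 2*sqrt(2))*conj(1) + 4*(-2)*conj(-1) + 4*(-2)*conj(-1)]
      = (1/16)[(12) + (4) + (-8 - 4*sqrt(2)) + (16) + (-8 + 4*sqrt(2)) + (8) + (8)] = 32/16 = 2
  <chi_rho, chi_3> = (1/16)[1*(12)*conj(1) + 1*(4)*conj(1) + 2*(-4 - 2*sqrt(2))*conj(-1) + 2*(8)*conj(1) + 2*(-4 + 2*sqrt(2))*conj(-1) + 4*(-2)*conj(1) + 4*(-2)*conj(-1)]
      = (1/16)[(12) + (4) + (4*sqrt(2) + 8) + (16) + (8 - 4*sqrt(2)) + (-8) + (8)] = 48/16 = 3
  <chi_rho, chi_4> = (1/16)[1*(12)*conj(1) + 1*(4)*conj(1) + 2*(-4 - 2*sqrt(2))*conj(-1) + 2*(8)*conj(1) + 2*(-4 + 2*sqrt(2))*conj(-1) + 4*(-2)*conj(-1) + 4*(-2)*conj(1)]
      = (1/16)[(12) + (4) + (4*sqrt(2) + 8) + (16) + (8 - 4*sqrt(2)) + (8) + (-8)] = 48/16 = 3
  <chi_rho, chi_5> = (1/16)[1*(12)*conj(2) + 1*(4)*conj(-2) + 2*(-4 - 2*sqrt(2))*conj(sqrt(2)) + 2*(8)*conj(0) + 2*(-4 + 2*sqrt(2))*conj(-sqrt(2)) + 4*(-2)*conj(0) + 4*(-2)*conj(0)]
      = (1/16)[(24) + (-8) + (-8*sqrt(2) - 8) + (0) + (-8 + 8*sqrt(2)) + (0) + (0)] = 0/16 = 0
  <chi_rho, chi_6> = (1/16)[1*(12)*conj(2) + 1*(4)*conj(2) + 2*(-4 - 2*sqrt(2))*conj(0) + 2*(8)*conj(-2) + 2*(-4 + 2*sqrt(2))*conj(0) + 4*(-2)*conj(0) + 4*(-2)*conj(0)]
      = (1/16)[(24) + (8) + (0) + (-32) + (0) + (0) + (0)] = 0/16 = 0
  <chi_rho, chi_7> = (1/16)[1*(12)*conj(2) + 1*(4)*conj(-2) + 2*(-4 - 2*sqrt(2))*conj(-sqrt(2)) + 2*(8)*conj(0) + 2*(-4 + 2*sqrt(2))*conj(sqrt(2)) + 4*(-2)*conj(0) + 4*(-2)*conj(0)]
      = (1/16)[(24) + (-8) + (8 + 8*sqrt(2)) + (0) + (8 - 8*sqrt(2)) + (0) + (0)] = 32/16 = 2
Dimension check: dim(rho) = sum (mult * dim) = 0*1 + 2*1 + 3*1 + 3*1 + 0*2 + 0*2 + 2*2 = 12 = chi_rho(e) = 12.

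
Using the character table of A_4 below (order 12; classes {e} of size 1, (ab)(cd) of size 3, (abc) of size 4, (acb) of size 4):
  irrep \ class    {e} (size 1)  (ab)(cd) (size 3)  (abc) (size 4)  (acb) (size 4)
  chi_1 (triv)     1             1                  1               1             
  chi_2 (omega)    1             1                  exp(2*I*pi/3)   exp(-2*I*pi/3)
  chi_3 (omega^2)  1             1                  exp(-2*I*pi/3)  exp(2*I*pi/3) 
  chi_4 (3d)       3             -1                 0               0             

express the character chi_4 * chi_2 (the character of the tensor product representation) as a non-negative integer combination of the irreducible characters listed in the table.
chi_4 tensor chi_2 = chi_4 (all other irreducibles have multiplicity 0).

Why: The character of a tensor product is the pointwise product (chi_4 * chi_2)(C) = chi_4(C) * chi_2(C):
  {e}: (3)*(1), (ab)(cd): (-1)*(1), (abc): (0)*(exp(2*I*pi/3)), (acb): (0)*(exp(-2*I*pi/3))
so (chi_4 * chi_2) takes values
  {e} -> 3, (ab)(cd) -> -1, (abc) -> 0, (acb) -> 0.
Now take the inner product of this character with each irreducible chi from the table, <chi_4*chi_2, chi> = (1/12) sum_C |C| (chi_4*chi_2)(C) conj(chi(C)):
  <chi_4*chi_2, chi_1> = (1/12)[1*(3)*conj(1) + 3*(-1)*conj(1) + 4*(0)*conj(1) + 4*(0)*conj(1)]
      = (1/12)[(3) + (-3) + (0) + (0)] = 0/12 = 0
  <chi_4*chi_2, chi_2> = (1/12)[1*(3)*conj(1) + 3*(-1)*conj(1) + 4*(0)*conj(exp(2*I*pi/3)) + 4*(0)*conj(exp(-2*I*pi/3))]
      = (1/12)[(3) + (-3) + (0) + (0)] = 0/12 = 0
  <chi_4*chi_2, chi_3> = (1/12)[1*(3)*conj(1) + 3*(-1)*conj(1) + 4*(0)*conj(exp(-2*I*pi/3)) + 4*(0)*conj(exp(2*I*pi/3))]
      = (1/12)[(3) + (-3) + (0) + (0)] = 0/12 = 0
  <chi_4*chi_2, chi_4> = (1/12)[1*(3)*conj(3) + 3*(-1)*conj(-1) + 4*(0)*conj(0) + 4*(0)*conj(0)]
      = (1/12)[(9) + (3) + (0) + (0)] = 12/12 = 1
(Exp terms are combined using exp(i*s)*conj(exp(i*t)) = exp(i*(s-t)), and sums of them are collapsed using the identity that for every m > 1 the m distinct m-th roots of unity sum to 0, e.g. 1 + exp(2*I*pi/3) + exp(-2*I*pi/3) = 0.)
Hence the multiplicities are chi_4: 1. Dimension check: dim(chi_4)*dim(chi_2) = 3*1 = 3 and sum (mult * dim) = 1*3 = 3.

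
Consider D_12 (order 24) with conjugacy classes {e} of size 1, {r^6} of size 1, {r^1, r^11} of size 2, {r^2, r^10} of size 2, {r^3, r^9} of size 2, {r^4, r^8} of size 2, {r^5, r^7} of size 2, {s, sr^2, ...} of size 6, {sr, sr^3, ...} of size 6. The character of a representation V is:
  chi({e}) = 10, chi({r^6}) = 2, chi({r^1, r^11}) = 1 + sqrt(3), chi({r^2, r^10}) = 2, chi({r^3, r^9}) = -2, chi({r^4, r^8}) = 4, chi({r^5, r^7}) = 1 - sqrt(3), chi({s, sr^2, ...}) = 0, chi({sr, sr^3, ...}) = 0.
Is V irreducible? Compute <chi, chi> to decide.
Not irreducible (reducible): <chi, chi> = 7 > 1.

Derivation: <chi, chi> = (1/|G|) sum_C |C| * |chi(C)|^2 = (1/24)[1*|10|^2 + 1*|2|^2 + 2*|1 + sqrt(3)|^2 + 2*|2|^2 + 2*|-2|^2 + 2*|4|^2 + 2*|1 - sqrt(3)|^2 + 6*|0|^2 + 6*|0|^2]
  = (1/24)[(100) + (4) + (4*sqrt(3) + 8) + (8) + (8) + (32) + (8 - 4*sqrt(3)) + (0) + (0)] = 168/24 = 7.
A character is irreducible iff <chi, chi> = 1, so this representation is reducible.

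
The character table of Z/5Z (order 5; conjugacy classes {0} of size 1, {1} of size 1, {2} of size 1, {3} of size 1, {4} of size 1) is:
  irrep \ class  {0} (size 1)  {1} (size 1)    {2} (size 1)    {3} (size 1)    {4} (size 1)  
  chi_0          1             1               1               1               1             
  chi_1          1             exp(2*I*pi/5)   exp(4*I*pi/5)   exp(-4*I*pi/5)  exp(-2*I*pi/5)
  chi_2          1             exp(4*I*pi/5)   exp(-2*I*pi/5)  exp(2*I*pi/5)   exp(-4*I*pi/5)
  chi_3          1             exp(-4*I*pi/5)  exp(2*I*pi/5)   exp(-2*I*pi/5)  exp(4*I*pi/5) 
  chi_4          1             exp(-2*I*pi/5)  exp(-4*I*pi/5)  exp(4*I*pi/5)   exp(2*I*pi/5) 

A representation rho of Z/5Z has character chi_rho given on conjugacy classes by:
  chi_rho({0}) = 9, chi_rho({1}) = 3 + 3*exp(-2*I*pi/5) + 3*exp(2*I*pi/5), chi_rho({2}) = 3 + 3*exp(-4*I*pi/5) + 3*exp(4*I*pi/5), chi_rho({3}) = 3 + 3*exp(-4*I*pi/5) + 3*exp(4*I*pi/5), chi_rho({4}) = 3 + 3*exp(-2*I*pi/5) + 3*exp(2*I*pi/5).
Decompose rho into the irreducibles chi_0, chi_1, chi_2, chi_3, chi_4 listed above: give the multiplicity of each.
Multiplicities: chi_0: 3, chi_1: 3, chi_2: 0, chi_3: 0, chi_4: 3.

Solution. Use <chi_rho, chi> = (1/|G|) sum_C |C| * chi_rho(C) * conj(chi(C)) with |G| = 5 for each irreducible chi in the table:
  <chi_rho, chi_0> = (1/5)[1*(9)*conj(1) + 1*(3 + 3*exp(-2*I*pi/5) + 3*exp(2*I*pi/5))*conj(1) + 1*(3 + 3*exp(-4*I*pi/5) + 3*exp(4*I*pi/5))*conj(1) + 1*(3 + 3*exp(-4*I*pi/5) + 3*exp(4*I*pi/5))*conj(1) + 1*(3 + 3*exp(-2*I*pi/5) + 3*exp(2*I*pi/5))*conj(1)]
      = (1/5)[(9) + (3 + 3*exp(-2*I*pi/5) + 3*exp(2*I*pi/5)) + (3 + 3*exp(-4*I*pi/5) + 3*exp(4*I*pi/5)) + (3 + 3*exp(-4*I*pi/5) + 3*exp(4*I*pi/5)) + (3 + 3*exp(-2*I*pi/5) + 3*exp(2*I*pi/5))] = 15/5 = 3
  <chi_rho, chi_1> = (1/5)[1*(9)*conj(1) + 1*(3 + 3*exp(-2*I*pi/5) + 3*exp(2*I*pi/5))*conj(exp(2*I*pi/5)) + 1*(3 + 3*exp(-4*I*pi/5) + 3*exp(4*I*pi/5))*conj(exp(4*I*pi/5)) + 1*(3 + 3*exp(-4*I*pi/5) + 3*exp(4*I*pi/5))*conj(exp(-4*I*pi/5)) + 1*(3 + 3*exp(-2*I*pi/5) + 3*exp(2*I*pi/5))*conj(exp(-2*I*pi/5))]
      = (1/5)[(9) + (3 + 3*exp(-2*I*pi/5) + 3*exp(-4*I*pi/5)) + (3 + 3*exp(-4*I*pi/5) + 3*exp(2*I*pi/5)) + (3 + 3*exp(-2*I*pi/5) + 3*exp(4*I*pi/5)) + (3 + 3*exp(4*I*pi/5) + 3*exp(2*I*pi/5))] = 15/5 = 3
  <chi_rho, chi_2> = (1/5)[1*(9)*conj(1) + 1*(3 + 3*exp(-2*I*pi/5) + 3*exp(2*I*pi/5))*conj(exp(4*I*pi/5)) + 1*(3 + 3*exp(-4*I*pi/5) + 3*exp(4*I*pi/5))*conj(exp(-2*I*pi/5)) + 1*(3 + 3*exp(-4*I*pi/5) + 3*exp(4*I*pi/5))*conj(exp(2*I*pi/5)) + 1*(3 + 3*exp(-2*I*pi/5) + 3*exp(2*I*pi/5))*conj(exp(-4*I*pi/5))]
      = (1/5)[(9) + (3*exp(-2*I*pi/5) + 3*exp(-4*I*pi/5) + 3*exp(4*I*pi/5)) + (3*exp(-2*I*pi/5) + 3*exp(-4*I*pi/5) + 3*exp(2*I*pi/5)) + (3*exp(-2*I*pi/5) + 3*exp(4*I*pi/5) + 3*exp(2*I*pi/5)) + (3*exp(-4*I*pi/5) + 3*exp(4*I*pi/5) + 3*exp(2*I*pi/5))] = 0/5 = 0
  <chi_rho, chi_3> = (1/5)[1*(9)*conj(1) + 1*(3 + 3*exp(-2*I*pi/5) + 3*exp(2*I*pi/5))*conj(exp(-4*I*pi/5)) + 1*(3 + 3*exp(-4*I*pi/5) + 3*exp(4*I*pi/5))*conj(exp(2*I*pi/5)) + 1*(3 + 3*exp(-4*I*pi/5) + 3*exp(4*I*pi/5))*conj(exp(-2*I*pi/5)) + 1*(3 + 3*exp(-2*I*pi/5) + 3*exp(2*I*pi/5))*conj(exp(4*I*pi/5))]
      = (1/5)[(9) + (3*exp(-4*I*pi/5) + 3*exp(4*I*pi/5) + 3*exp(2*I*pi/5)) + (3*exp(-2*I*pi/5) + 3*exp(4*I*pi/5) + 3*exp(2*I*pi/5)) + (3*exp(-2*I*pi/5) + 3*exp(-4*I*pi/5) + 3*exp(2*I*pi/5)) + (3*exp(-2*I*pi/5) + 3*exp(-4*I*pi/5) + 3*exp(4*I*pi/5))] = 0/5 = 0
  <chi_rho, chi_4> = (1/5)[1*(9)*conj(1) + 1*(3 + 3*exp(-2*I*pi/5) + 3*exp(2*I*pi/5))*conj(exp(-2*I*pi/5)) + 1*(3 + 3*exp(-4*I*pi/5) + 3*exp(4*I*pi/5))*conj(exp(-4*I*pi/5)) + 1*(3 + 3*exp(-4*I*pi/5) + 3*exp(4*I*pi/5))*conj(exp(4*I*pi/5)) + 1*(3 + 3*exp(-2*I*pi/5) + 3*exp(2*I*pi/5))*conj(exp(2*I*pi/5))]
      = (1/5)[(9) + (3 + 3*exp(4*I*pi/5) + 3*exp(2*I*pi/5)) + (3 + 3*exp(-2*I*pi/5) + 3*exp(4*I*pi/5)) + (3 + 3*exp(-4*I*pi/5) + 3*exp(2*I*pi/5)) + (3 + 3*exp(-2*I*pi/5) + 3*exp(-4*I*pi/5))] = 15/5 = 3
(Exp terms are combined using exp(i*s)*conj(exp(i*t)) = exp(i*(s-t)), and sums of them are collapsed using the identity that for every m > 1 the m distinct m-th roots of unity sum to 0, e.g. 1 + exp(2*I*pi/3) + exp(-2*I*pi/3) = 0.)
Dimension check: dim(rho) = sum (mult * dim) = 3*1 + 3*1 + 0*1 + 0*1 + 3*1 = 9 = chi_rho(e) = 9.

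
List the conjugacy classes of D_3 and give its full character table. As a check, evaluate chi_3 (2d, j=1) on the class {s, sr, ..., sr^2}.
Conjugacy classes: {e} of size 1, {r^1, r^2} of size 2, {s, sr, ..., sr^2} of size 3.
Character table:
  irrep \ class              {e} (size 1)  {r^1, r^2} (size 2)  {s, sr, ..., sr^2} (size 3)
  chi_1 (triv)               1             1                    1                          
  chi_2 (sign: r->1, s->-1)  1             1                    -1                         
  chi_3 (2d, j=1)            2             -1                   0                          

Spot check: chi_3 (2d, j=1) on {s, sr, ..., sr^2} = 0.

Derivation: D_3 has order 2*3 = 6 with 3 conjugacy classes, hence 3 irreducibles. Sum of squared dims 1 + 1 + 4 = 6 = |G|. Linear characters come from the abelianisation; the 2-dimensional irreps have character r^k -> 2*cos(2*pi*j*k/3), reflections -> 0.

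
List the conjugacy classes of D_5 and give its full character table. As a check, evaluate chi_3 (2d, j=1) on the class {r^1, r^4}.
Conjugacy classes: {e} of size 1, {r^1, r^4} of size 2, {r^2, r^3} of size 2, {s, sr, ..., sr^4} of size 5.
Character table:
  irrep \ class              {e} (size 1)  {r^1, r^4} (size 2)  {r^2, r^3} (size 2)  {s, sr, ..., sr^4} (size 5)
  chi_1 (triv)               1             1                    1                    1                          
  chi_2 (sign: r->1, s->-1)  1             1                    1                    -1                         
  chi_3 (2d, j=1)            2             -1/2 + sqrt(5)/2     -sqrt(5)/2 - 1/2     0                          
  chi_4 (2d, j=2)            2             -sqrt(5)/2 - 1/2     -1/2 + sqrt(5)/2     0                          

Spot check: chi_3 (2d, j=1) on {r^1, r^4} = -1/2 + sqrt(5)/2.

Proof sketch: D_5 has order 2*5 = 10 with 4 conjugacy classes, hence 4 irreducibles. Sum of squared dims 1 + 1 + 4 + 4 = 10 = |G|. Linear characters come from the abelianisation; the 2-dimensional irreps have character r^k -> 2*cos(2*pi*j*k/5), reflections -> 0.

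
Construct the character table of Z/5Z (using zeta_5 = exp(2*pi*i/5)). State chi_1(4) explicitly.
Character table of Z/5Z (irreps indexed chi_0,...,chi_4 with chi_k(m) = zeta_5^(k*m), zeta_5 = exp(2*pi*i/5)):
  irrep \ class  {0} (size 1)  {1} (size 1)    {2} (size 1)    {3} (size 1)    {4} (size 1)  
  chi_0          1             1               1               1               1             
  chi_1          1             exp(2*I*pi/5)   exp(4*I*pi/5)   exp(-4*I*pi/5)  exp(-2*I*pi/5)
  chi_2          1             exp(4*I*pi/5)   exp(-2*I*pi/5)  exp(2*I*pi/5)   exp(-4*I*pi/5)
  chi_3          1             exp(-4*I*pi/5)  exp(2*I*pi/5)   exp(-2*I*pi/5)  exp(4*I*pi/5) 
  chi_4          1             exp(-2*I*pi/5)  exp(-4*I*pi/5)  exp(4*I*pi/5)   exp(2*I*pi/5) 

Spot check: chi_1(4) = zeta_5^(1*4) = zeta_5^4 = exp(-2*I*pi/5).

Solution. Z/5Z is abelian, so all 5 irreducible complex representations are 1-dimensional. They are given by chi_k(m) = zeta_5^(k*m) for k = 0,...,4. Row orthogonality: sum_m chi_k(m) conj(chi_l(m)) = 5 * [k = l].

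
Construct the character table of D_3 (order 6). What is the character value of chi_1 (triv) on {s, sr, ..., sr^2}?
Conjugacy classes: {e} of size 1, {r^1, r^2} of size 2, {s, sr, ..., sr^2} of size 3.
Character table:
  irrep \ class              {e} (size 1)  {r^1, r^2} (size 2)  {s, sr, ..., sr^2} (size 3)
  chi_1 (triv)               1             1                    1                          
  chi_2 (sign: r->1, s->-1)  1             1                    -1                         
  chi_3 (2d, j=1)            2             -1                   0                          

Spot check: chi_1 (triv) on {s, sr, ..., sr^2} = 1.

Justification: D_3 has order 2*3 = 6 with 3 conjugacy classes, hence 3 irreducibles. Sum of squared dims 1 + 1 + 4 = 6 = |G|. Linear characters come from the abelianisation; the 2-dimensional irreps have character r^k -> 2*cos(2*pi*j*k/3), reflections -> 0.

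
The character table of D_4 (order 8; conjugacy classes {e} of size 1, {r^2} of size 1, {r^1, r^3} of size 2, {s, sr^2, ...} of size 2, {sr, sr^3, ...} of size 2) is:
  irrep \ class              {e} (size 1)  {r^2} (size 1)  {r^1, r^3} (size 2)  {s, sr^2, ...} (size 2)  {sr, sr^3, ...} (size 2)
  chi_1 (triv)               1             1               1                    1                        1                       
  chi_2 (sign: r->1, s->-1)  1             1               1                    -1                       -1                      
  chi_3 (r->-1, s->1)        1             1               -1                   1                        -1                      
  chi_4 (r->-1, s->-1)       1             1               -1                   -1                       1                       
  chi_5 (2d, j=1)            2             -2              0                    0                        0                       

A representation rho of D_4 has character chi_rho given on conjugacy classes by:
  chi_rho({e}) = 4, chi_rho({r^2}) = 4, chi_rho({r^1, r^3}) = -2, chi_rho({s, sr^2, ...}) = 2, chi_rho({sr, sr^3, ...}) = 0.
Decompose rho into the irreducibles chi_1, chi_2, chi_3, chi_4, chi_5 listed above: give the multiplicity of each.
Multiplicities: chi_1: 1, chi_2: 0, chi_3: 2, chi_4: 1, chi_5: 0.

Justification: Use <chi_rho, chi> = (1/|G|) sum_C |C| * chi_rho(C) * conj(chi(C)) with |G| = 8 for each irreducible chi in the table:
  <chi_rho, chi_1> = (1/8)[1*(4)*conj(1) + 1*(4)*conj(1) + 2*(-2)*conj(1) + 2*(2)*conj(1) + 2*(0)*conj(1)]
      = (1/8)[(4) + (4) + (-4) + (4) + (0)] = 8/8 = 1
  <chi_rho, chi_2> = (1/8)[1*(4)*conj(1) + 1*(4)*conj(1) + 2*(-2)*conj(1) + 2*(2)*conj(-1) + 2*(0)*conj(-1)]
      = (1/8)[(4) + (4) + (-4) + (-4) + (0)] = 0/8 = 0
  <chi_rho, chi_3> = (1/8)[1*(4)*conj(1) + 1*(4)*conj(1) + 2*(-2)*conj(-1) + 2*(2)*conj(1) + 2*(0)*conj(-1)]
      = (1/8)[(4) + (4) + (4) + (4) + (0)] = 16/8 = 2
  <chi_rho, chi_4> = (1/8)[1*(4)*conj(1) + 1*(4)*conj(1) + 2*(-2)*conj(-1) + 2*(2)*conj(-1) + 2*(0)*conj(1)]
      = (1/8)[(4) + (4) + (4) + (-4) + (0)] = 8/8 = 1
  <chi_rho, chi_5> = (1/8)[1*(4)*conj(2) + 1*(4)*conj(-2) + 2*(-2)*conj(0) + 2*(2)*conj(0) + 2*(0)*conj(0)]
      = (1/8)[(8) + (-8) + (0) + (0) + (0)] = 0/8 = 0
Dimension check: dim(rho) = sum (mult * dim) = 1*1 + 0*1 + 2*1 + 1*1 + 0*2 = 4 = chi_rho(e) = 4.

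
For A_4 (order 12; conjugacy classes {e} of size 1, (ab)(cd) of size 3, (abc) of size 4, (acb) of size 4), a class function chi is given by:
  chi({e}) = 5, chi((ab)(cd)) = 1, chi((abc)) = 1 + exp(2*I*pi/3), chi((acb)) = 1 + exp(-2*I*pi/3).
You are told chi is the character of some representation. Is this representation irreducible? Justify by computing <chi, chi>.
Not irreducible (reducible): <chi, chi> = 3 > 1.

Proof sketch: <chi, chi> = (1/|G|) sum_C |C| * |chi(C)|^2 = (1/12)[1*|5|^2 + 3*|1|^2 + 4*|1 + exp(2*I*pi/3)|^2 + 4*|1 + exp(-2*I*pi/3)|^2]
  = (1/12)[(25) + (3) + (4) + (4)] = 36/12 = 3.
(Exp terms are combined using exp(i*s)*conj(exp(i*t)) = exp(i*(s-t)), and sums of them are collapsed using the identity that for every m > 1 the m distinct m-th roots of unity sum to 0, e.g. 1 + exp(2*I*pi/3) + exp(-2*I*pi/3) = 0.)
A character is irreducible iff <chi, chi> = 1, so this representation is reducible.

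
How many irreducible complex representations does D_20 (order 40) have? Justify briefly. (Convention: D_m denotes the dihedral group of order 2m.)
13

Proof sketch: The number of irreducible complex representations of a finite group equals its number of conjugacy classes. D_20 has 13 conjugacy classes (n/2 + 3 for n even), so D_20 (order 40) has exactly 13 irreducible complex representations.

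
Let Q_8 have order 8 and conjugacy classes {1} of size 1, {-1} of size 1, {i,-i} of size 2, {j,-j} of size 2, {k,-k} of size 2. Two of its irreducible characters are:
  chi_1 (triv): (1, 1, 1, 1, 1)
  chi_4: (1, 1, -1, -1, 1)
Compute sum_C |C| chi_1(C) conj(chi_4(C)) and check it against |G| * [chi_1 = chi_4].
Sum = 0; so <chi_1, chi_4> = 0 (distinct irreducibles are orthogonal).

Working: Compute term by term over conjugacy classes (|C| * chi_1(C) * conj(chi_4(C))):
  1*(1)*conj(1) + 1*(1)*conj(1) + 2*(1)*conj(-1) + 2*(1)*conj(-1) + 2*(1)*conj(1)
  = (1) + (1) + (-2) + (-2) + (2)
  = 0.
Dividing by |G| = 8 gives 0/8 = 0, matching the row-orthogonality relation <chi_1, chi_4> = [chi_1 = chi_4].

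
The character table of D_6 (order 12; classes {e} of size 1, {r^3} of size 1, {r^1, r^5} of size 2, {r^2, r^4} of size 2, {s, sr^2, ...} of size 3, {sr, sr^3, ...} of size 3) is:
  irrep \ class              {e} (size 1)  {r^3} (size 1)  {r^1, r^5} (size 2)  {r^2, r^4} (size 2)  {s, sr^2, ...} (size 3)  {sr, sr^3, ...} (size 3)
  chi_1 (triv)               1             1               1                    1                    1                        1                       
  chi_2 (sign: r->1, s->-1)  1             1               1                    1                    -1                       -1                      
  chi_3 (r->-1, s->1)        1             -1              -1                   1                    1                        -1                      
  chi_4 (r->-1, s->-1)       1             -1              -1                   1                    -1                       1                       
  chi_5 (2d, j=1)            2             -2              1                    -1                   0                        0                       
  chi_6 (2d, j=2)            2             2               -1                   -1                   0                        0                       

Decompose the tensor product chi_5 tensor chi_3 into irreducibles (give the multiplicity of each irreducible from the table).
chi_5 tensor chi_3 = chi_6 (all other irreducibles have multiplicity 0).

Reasoning: The character of a tensor product is the pointwise product (chi_5 * chi_3)(C) = chi_5(C) * chi_3(C):
  {e}: (2)*(1), {r^3}: (-2)*(-1), {r^1, r^5}: (1)*(-1), {r^2, r^4}: (-1)*(1), {s, sr^2, ...}: (0)*(1), {sr, sr^3, ...}: (0)*(-1)
so (chi_5 * chi_3) takes values
  {e} -> 2, {r^3} -> 2, {r^1, r^5} -> -1, {r^2, r^4} -> -1, {s, sr^2, ...} -> 0, {sr, sr^3, ...} -> 0.
Now take the inner product of this character with each irreducible chi from the table, <chi_5*chi_3, chi> = (1/12) sum_C |C| (chi_5*chi_3)(C) conj(chi(C)):
  <chi_5*chi_3, chi_1> = (1/12)[1*(2)*conj(1) + 1*(2)*conj(1) + 2*(-1)*conj(1) + 2*(-1)*conj(1) + 3*(0)*conj(1) + 3*(0)*conj(1)]
      = (1/12)[(2) + (2) + (-2) + (-2) + (0) + (0)] = 0/12 = 0
  <chi_5*chi_3, chi_2> = (1/12)[1*(2)*conj(1) + 1*(2)*conj(1) + 2*(-1)*conj(1) + 2*(-1)*conj(1) + 3*(0)*conj(-1) + 3*(0)*conj(-1)]
      = (1/12)[(2) + (2) + (-2) + (-2) + (0) + (0)] = 0/12 = 0
  <chi_5*chi_3, chi_3> = (1/12)[1*(2)*conj(1) + 1*(2)*conj(-1) + 2*(-1)*conj(-1) + 2*(-1)*conj(1) + 3*(0)*conj(1) + 3*(0)*conj(-1)]
      = (1/12)[(2) + (-2) + (2) + (-2) + (0) + (0)] = 0/12 = 0
  <chi_5*chi_3, chi_4> = (1/12)[1*(2)*conj(1) + 1*(2)*conj(-1) + 2*(-1)*conj(-1) + 2*(-1)*conj(1) + 3*(0)*conj(-1) + 3*(0)*conj(1)]
      = (1/12)[(2) + (-2) + (2) + (-2) + (0) + (0)] = 0/12 = 0
  <chi_5*chi_3, chi_5> = (1/12)[1*(2)*conj(2) + 1*(2)*conj(-2) + 2*(-1)*conj(1) + 2*(-1)*conj(-1) + 3*(0)*conj(0) + 3*(0)*conj(0)]
      = (1/12)[(4) + (-4) + (-2) + (2) + (0) + (0)] = 0/12 = 0
  <chi_5*chi_3, chi_6> = (1/12)[1*(2)*conj(2) + 1*(2)*conj(2) + 2*(-1)*conj(-1) + 2*(-1)*conj(-1) + 3*(0)*conj(0) + 3*(0)*conj(0)]
      = (1/12)[(4) + (4) + (2) + (2) + (0) + (0)] = 12/12 = 1
Hence the multiplicities are chi_6: 1. Dimension check: dim(chi_5)*dim(chi_3) = 2*1 = 2 and sum (mult * dim) = 1*2 = 2.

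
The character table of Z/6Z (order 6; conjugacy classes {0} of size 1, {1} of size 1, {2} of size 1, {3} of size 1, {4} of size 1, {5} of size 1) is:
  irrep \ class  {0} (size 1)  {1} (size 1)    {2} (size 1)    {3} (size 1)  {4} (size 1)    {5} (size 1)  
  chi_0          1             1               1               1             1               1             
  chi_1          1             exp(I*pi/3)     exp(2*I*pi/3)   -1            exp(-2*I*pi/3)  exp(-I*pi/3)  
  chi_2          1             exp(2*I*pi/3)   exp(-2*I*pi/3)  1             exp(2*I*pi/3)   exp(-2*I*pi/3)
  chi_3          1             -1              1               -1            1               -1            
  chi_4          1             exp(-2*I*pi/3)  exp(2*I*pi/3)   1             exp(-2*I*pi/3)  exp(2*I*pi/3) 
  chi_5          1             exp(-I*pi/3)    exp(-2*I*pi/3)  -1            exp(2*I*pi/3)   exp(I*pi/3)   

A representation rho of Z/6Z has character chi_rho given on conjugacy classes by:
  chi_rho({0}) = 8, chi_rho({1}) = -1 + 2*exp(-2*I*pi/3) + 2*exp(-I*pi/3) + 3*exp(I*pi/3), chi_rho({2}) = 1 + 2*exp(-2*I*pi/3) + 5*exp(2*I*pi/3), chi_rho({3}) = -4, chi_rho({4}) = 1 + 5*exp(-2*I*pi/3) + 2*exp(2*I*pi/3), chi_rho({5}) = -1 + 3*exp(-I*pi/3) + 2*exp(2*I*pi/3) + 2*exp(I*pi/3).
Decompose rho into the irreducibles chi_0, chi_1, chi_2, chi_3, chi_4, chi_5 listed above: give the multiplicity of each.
Multiplicities: chi_0: 0, chi_1: 3, chi_2: 0, chi_3: 1, chi_4: 2, chi_5: 2.

Proof sketch: Use <chi_rho, chi> = (1/|G|) sum_C |C| * chi_rho(C) * conj(chi(C)) with |G| = 6 for each irreducible chi in the table:
  <chi_rho, chi_0> = (1/6)[1*(8)*conj(1) + 1*(-1 + 2*exp(-2*I*pi/3) + 2*exp(-I*pi/3) + 3*exp(I*pi/3))*conj(1) + 1*(1 + 2*exp(-2*I*pi/3) + 5*exp(2*I*pi/3))*conj(1) + 1*(-4)*conj(1) + 1*(1 + 5*exp(-2*I*pi/3) + 2*exp(2*I*pi/3))*conj(1) + 1*(-1 + 3*exp(-I*pi/3) + 2*exp(2*I*pi/3) + 2*exp(I*pi/3))*conj(1)]
      = (1/6)[(8) + (-1 + 2*exp(-2*I*pi/3) + 2*exp(-I*pi/3) + 3*exp(I*pi/3)) + (1 + 2*exp(-2*I*pi/3) + 5*exp(2*I*pi/3)) + (-4) + (1 + 5*exp(-2*I*pi/3) + 2*exp(2*I*pi/3)) + (-1 + 3*exp(-I*pi/3) + 2*exp(2*I*pi/3) + 2*exp(I*pi/3))] = 0/6 = 0
  <chi_rho, chi_1> = (1/6)[1*(8)*conj(1) + 1*(-1 + 2*exp(-2*I*pi/3) + 2*exp(-I*pi/3) + 3*exp(I*pi/3))*conj(exp(I*pi/3)) + 1*(1 + 2*exp(-2*I*pi/3) + 5*exp(2*I*pi/3))*conj(exp(2*I*pi/3)) + 1*(-4)*conj(-1) + 1*(1 + 5*exp(-2*I*pi/3) + 2*exp(2*I*pi/3))*conj(exp(-2*I*pi/3)) + 1*(-1 + 3*exp(-I*pi/3) + 2*exp(2*I*pi/3) + 2*exp(I*pi/3))*conj(exp(-I*pi/3))]
      = (1/6)[(8) + (1 + 2*exp(-2*I*pi/3) - exp(-I*pi/3)) + (5 + exp(-2*I*pi/3) + 2*exp(2*I*pi/3)) + (4) + (5 + 2*exp(-2*I*pi/3) + exp(2*I*pi/3)) + (1 - exp(I*pi/3) + 2*exp(2*I*pi/3))] = 18/6 = 3
  <chi_rho, chi_2> = (1/6)[1*(8)*conj(1) + 1*(-1 + 2*exp(-2*I*pi/3) + 2*exp(-I*pi/3) + 3*exp(I*pi/3))*conj(exp(2*I*pi/3)) + 1*(1 + 2*exp(-2*I*pi/3) + 5*exp(2*I*pi/3))*conj(exp(-2*I*pi/3)) + 1*(-4)*conj(1) + 1*(1 + 5*exp(-2*I*pi/3) + 2*exp(2*I*pi/3))*conj(exp(2*I*pi/3)) + 1*(-1 + 3*exp(-I*pi/3) + 2*exp(2*I*pi/3) + 2*exp(I*pi/3))*conj(exp(-2*I*pi/3))]
      = (1/6)[(8) + (-1) + (2 + 5*exp(-2*I*pi/3) + exp(2*I*pi/3)) + (-4) + (2 + exp(-2*I*pi/3) + 5*exp(2*I*pi/3)) + (-1)] = 0/6 = 0
  <chi_rho, chi_3> = (1/6)[1*(8)*conj(1) + 1*(-1 + 2*exp(-2*I*pi/3) + 2*exp(-I*pi/3) + 3*exp(I*pi/3))*conj(-1) + 1*(1 + 2*exp(-2*I*pi/3) + 5*exp(2*I*pi/3))*conj(1) + 1*(-4)*conj(-1) + 1*(1 + 5*exp(-2*I*pi/3) + 2*exp(2*I*pi/3))*conj(1) + 1*(-1 + 3*exp(-I*pi/3) + 2*exp(2*I*pi/3) + 2*exp(I*pi/3))*conj(-1)]
      = (1/6)[(8) + (1 - 3*exp(I*pi/3) - 2*exp(-I*pi/3) - 2*exp(-2*I*pi/3)) + (1 + 2*exp(-2*I*pi/3) + 5*exp(2*I*pi/3)) + (4) + (1 + 5*exp(-2*I*pi/3) + 2*exp(2*I*pi/3)) + (1 - 2*exp(I*pi/3) - 2*exp(2*I*pi/3) - 3*exp(-I*pi/3))] = 6/6 = 1
  <chi_rho, chi_4> = (1/6)[1*(8)*conj(1) + 1*(-1 + 2*exp(-2*I*pi/3) + 2*exp(-I*pi/3) + 3*exp(I*pi/3))*conj(exp(-2*I*pi/3)) + 1*(1 + 2*exp(-2*I*pi/3) + 5*exp(2*I*pi/3))*conj(exp(2*I*pi/3)) + 1*(-4)*conj(1) + 1*(1 + 5*exp(-2*I*pi/3) + 2*exp(2*I*pi/3))*conj(exp(-2*I*pi/3)) + 1*(-1 + 3*exp(-I*pi/3) + 2*exp(2*I*pi/3) + 2*exp(I*pi/3))*conj(exp(2*I*pi/3))]
      = (1/6)[(8) + (-1 - exp(2*I*pi/3) + 2*exp(I*pi/3)) + (5 + exp(-2*I*pi/3) + 2*exp(2*I*pi/3)) + (-4) + (5 + 2*exp(-2*I*pi/3) + exp(2*I*pi/3)) + (-1 + 2*exp(-I*pi/3) - exp(-2*I*pi/3))] = 12/6 = 2
  <chi_rho, chi_5> = (1/6)[1*(8)*conj(1) + 1*(-1 + 2*exp(-2*I*pi/3) + 2*exp(-I*pi/3) + 3*exp(I*pi/3))*conj(exp(-I*pi/3)) + 1*(1 + 2*exp(-2*I*pi/3) + 5*exp(2*I*pi/3))*conj(exp(-2*I*pi/3)) + 1*(-4)*conj(-1) + 1*(1 + 5*exp(-2*I*pi/3) + 2*exp(2*I*pi/3))*conj(exp(2*I*pi/3)) + 1*(-1 + 3*exp(-I*pi/3) + 2*exp(2*I*pi/3) + 2*exp(I*pi/3))*conj(exp(I*pi/3))]
      = (1/6)[(8) + (1) + (2 + 5*exp(-2*I*pi/3) + exp(2*I*pi/3)) + (4) + (2 + exp(-2*I*pi/3) + 5*exp(2*I*pi/3)) + (1)] = 12/6 = 2
(Exp terms are combined using exp(i*s)*conj(exp(i*t)) = exp(i*(s-t)), and sums of them are collapsed using the identity that for every m > 1 the m distinct m-th roots of unity sum to 0, e.g. 1 + exp(2*I*pi/3) + exp(-2*I*pi/3) = 0.)
Dimension check: dim(rho) = sum (mult * dim) = 0*1 + 3*1 + 0*1 + 1*1 + 2*1 + 2*1 = 8 = chi_rho(e) = 8.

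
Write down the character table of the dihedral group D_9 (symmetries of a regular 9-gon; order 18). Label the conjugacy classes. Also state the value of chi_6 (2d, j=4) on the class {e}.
Conjugacy classes: {e} of size 1, {r^1, r^8} of size 2, {r^2, r^7} of size 2, {r^3, r^6} of size 2, {r^4, r^5} of size 2, {s, sr, ..., sr^8} of size 9.
Character table:
  irrep \ class              {e} (size 1)  {r^1, r^8} (size 2)  {r^2, r^7} (size 2)  {r^3, r^6} (size 2)  {r^4, r^5} (size 2)  {s, sr, ..., sr^8} (size 9)
  chi_1 (triv)               1             1                    1                    1                    1                    1                          
  chi_2 (sign: r->1, s->-1)  1             1                    1                    1                    1                    -1                         
  chi_3 (2d, j=1)            2             2*cos(2*pi/9)        2*cos(4*pi/9)        -1                   -2*cos(pi/9)         0                          
  chi_4 (2d, j=2)            2             2*cos(4*pi/9)        -2*cos(pi/9)         -1                   2*cos(2*pi/9)        0                          
  chi_5 (2d, j=3)            2             -1                   -1                   2                    -1                   0                          
  chi_6 (2d, j=4)            2             -2*cos(pi/9)         2*cos(2*pi/9)        -1                   2*cos(4*pi/9)        0                          

Spot check: chi_6 (2d, j=4) on {e} = 2.

D_9 has order 2*9 = 18 with 6 conjugacy classes, hence 6 irreducibles. Sum of squared dims 1 + 1 + 4 + 4 + 4 + 4 = 18 = |G|. Linear characters come from the abelianisation; the 2-dimensional irreps have character r^k -> 2*cos(2*pi*j*k/9), reflections -> 0.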